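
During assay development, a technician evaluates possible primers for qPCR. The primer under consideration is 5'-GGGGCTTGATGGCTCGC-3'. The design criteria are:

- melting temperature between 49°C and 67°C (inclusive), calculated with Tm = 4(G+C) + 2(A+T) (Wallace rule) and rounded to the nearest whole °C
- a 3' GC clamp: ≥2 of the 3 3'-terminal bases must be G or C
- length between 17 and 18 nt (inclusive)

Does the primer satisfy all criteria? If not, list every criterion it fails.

Base counts: A=1, T=4, G=8, C=4 (length 17).
Tm: Tm = 2·5 + 4·12 = 58°C ✓
GC clamp: 3' end CGC has 3 G/C ✓
length: length 17 ✓

Meets all criteria.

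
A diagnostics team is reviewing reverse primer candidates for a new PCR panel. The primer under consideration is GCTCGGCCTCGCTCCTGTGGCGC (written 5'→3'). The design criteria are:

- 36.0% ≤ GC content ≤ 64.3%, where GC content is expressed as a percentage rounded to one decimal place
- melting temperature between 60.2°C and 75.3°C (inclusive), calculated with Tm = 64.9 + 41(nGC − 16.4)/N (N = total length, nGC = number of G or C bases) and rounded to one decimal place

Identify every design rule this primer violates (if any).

Base counts: A=0, T=5, G=8, C=10 (length 23).
GC content: GC 18/23 = 78.3%, outside 36.0–64.3% ✗
Tm: Tm = 64.9 + 41·(18 − 16.4)/23 = 67.8°C ✓

Fails: GC content.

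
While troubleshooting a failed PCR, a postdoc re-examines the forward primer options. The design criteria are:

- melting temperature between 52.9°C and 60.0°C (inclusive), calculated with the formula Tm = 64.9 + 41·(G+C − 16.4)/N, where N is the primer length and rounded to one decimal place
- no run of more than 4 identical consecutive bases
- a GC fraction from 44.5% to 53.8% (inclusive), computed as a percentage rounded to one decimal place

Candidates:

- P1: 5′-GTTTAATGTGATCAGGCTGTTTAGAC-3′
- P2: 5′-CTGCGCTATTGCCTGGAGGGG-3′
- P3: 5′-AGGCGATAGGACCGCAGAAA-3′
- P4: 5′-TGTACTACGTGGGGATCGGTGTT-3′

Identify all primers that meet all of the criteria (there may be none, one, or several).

P4 only.

P1 (26 nt, A=6 T=10 G=7 C=3): Tm = 64.9 + 41·(10 − 16.4)/26 = 54.8°C ✓; longest run = 3 ✓; GC 10/26 = 38.5%, outside 44.5–53.8% ✗ — fails.
P2 (21 nt, A=2 T=5 G=9 C=5): Tm = 64.9 + 41·(14 − 16.4)/21 = 60.2°C, outside 52.9–60.0°C ✗; longest run = 4 ✓; GC 14/21 = 66.7%, outside 44.5–53.8% ✗ — fails.
P3 (20 nt, A=8 T=1 G=7 C=4): Tm = 64.9 + 41·(11 − 16.4)/20 = 53.8°C ✓; longest run = 3 ✓; GC 11/20 = 55.0%, outside 44.5–53.8% ✗ — fails.
P4 (23 nt, A=3 T=8 G=9 C=3): Tm = 64.9 + 41·(12 − 16.4)/23 = 57.1°C ✓; longest run = 4 ✓; GC 12/23 = 52.2% ✓ — passes.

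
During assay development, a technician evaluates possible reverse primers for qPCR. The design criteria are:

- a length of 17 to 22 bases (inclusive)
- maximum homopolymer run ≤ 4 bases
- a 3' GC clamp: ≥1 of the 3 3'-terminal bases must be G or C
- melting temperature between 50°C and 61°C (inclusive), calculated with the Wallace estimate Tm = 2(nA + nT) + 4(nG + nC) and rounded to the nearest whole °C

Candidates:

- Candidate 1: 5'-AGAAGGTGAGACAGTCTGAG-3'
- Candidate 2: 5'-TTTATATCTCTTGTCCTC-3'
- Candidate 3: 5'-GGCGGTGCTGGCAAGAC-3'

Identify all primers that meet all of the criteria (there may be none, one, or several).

Candidate 1 (20 nt, A=7 T=3 G=8 C=2): length 20 ✓; longest run = 2 ✓; 3' end GAG has 2 G/C ✓; Tm = 2·10 + 4·10 = 60°C ✓ — passes.
Candidate 2 (18 nt, A=2 T=10 G=1 C=5): length 18 ✓; longest run = 3 ✓; 3' end CTC has 2 G/C ✓; Tm = 2·12 + 4·6 = 48°C, outside 50–61°C ✗ — fails.
Candidate 3 (17 nt, A=3 T=2 G=8 C=4): length 17 ✓; longest run = 2 ✓; 3' end GAC has 2 G/C ✓; Tm = 2·5 + 4·12 = 58°C ✓ — passes.

Candidate 1 and Candidate 3.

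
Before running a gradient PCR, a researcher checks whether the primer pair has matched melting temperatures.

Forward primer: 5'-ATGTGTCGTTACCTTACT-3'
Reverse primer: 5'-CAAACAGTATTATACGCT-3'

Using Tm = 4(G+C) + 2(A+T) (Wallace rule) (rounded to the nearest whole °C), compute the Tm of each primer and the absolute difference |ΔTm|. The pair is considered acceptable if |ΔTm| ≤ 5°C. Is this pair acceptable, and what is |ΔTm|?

Forward: A=3 T=8 G=3 C=4 → Tm = 2·11 + 4·7 = 50°C.
Reverse: A=7 T=5 G=2 C=4 → Tm = 2·12 + 4·6 = 48°C.
|ΔTm| = |50 − 48| = 2°C, ≤ 5°C.

|ΔTm| = 2°C; the pair is acceptable.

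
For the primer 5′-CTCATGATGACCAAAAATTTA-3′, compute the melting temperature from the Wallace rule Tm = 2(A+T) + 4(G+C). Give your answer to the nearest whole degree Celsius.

54°C

Base counts: A=9, T=6, G=2, C=4 (length 21).
Tm = 2·(9+6) + 4·(2+4) = 2·15 + 4·6 = 30 + 24 = 54°C.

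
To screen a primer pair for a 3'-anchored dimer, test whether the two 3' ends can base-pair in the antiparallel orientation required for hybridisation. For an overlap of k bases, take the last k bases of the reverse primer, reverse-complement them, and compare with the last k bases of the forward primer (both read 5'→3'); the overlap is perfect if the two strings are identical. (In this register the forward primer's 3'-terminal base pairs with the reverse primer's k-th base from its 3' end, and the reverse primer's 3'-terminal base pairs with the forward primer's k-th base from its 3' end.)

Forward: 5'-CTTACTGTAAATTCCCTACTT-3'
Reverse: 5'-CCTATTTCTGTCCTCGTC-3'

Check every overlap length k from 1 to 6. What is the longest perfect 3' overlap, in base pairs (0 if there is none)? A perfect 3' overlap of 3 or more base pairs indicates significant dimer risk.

Last 6 bases (5'→3') — forward …CTACTT, reverse …CTCGTC.
Reverse complement of the reverse primer's last 6 bases: GACGAG; its first k bases are the reverse complement of the reverse primer's last k bases, so a perfect k-base overlap needs the forward primer's last k bases to equal them.
Comparing (forward last k vs required): k=1: T vs G ✗; k=2: TT vs GA ✗; k=3: CTT vs GAC ✗; k=4: ACTT vs GACG ✗; k=5: TACTT vs GACGA ✗; k=6: CTACTT vs GACGAG ✗.
No overlap length from 1 to 6 is perfect, so the longest perfect 3' overlap is 0.

Longest perfect overlap: 0 complementary base pairs; below the dimer-risk threshold (threshold 3).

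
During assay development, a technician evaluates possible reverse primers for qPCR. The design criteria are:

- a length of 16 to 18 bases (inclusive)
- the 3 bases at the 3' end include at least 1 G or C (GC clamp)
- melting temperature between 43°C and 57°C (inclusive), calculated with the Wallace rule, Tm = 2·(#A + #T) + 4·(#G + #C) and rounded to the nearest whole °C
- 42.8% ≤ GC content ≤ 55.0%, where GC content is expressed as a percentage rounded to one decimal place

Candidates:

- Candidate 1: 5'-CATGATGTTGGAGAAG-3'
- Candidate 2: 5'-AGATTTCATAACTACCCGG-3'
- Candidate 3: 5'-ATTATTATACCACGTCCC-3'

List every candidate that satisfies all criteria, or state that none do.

Candidate 1 (16 nt, A=5 T=4 G=6 C=1): length 16 ✓; 3' end AAG has 1 G/C ✓; Tm = 2·9 + 4·7 = 46°C ✓; GC 7/16 = 43.8% ✓ — passes.
Candidate 2 (19 nt, A=6 T=5 G=3 C=5): length 19, outside 16–18 ✗; 3' end CGG has 3 G/C ✓; Tm = 2·11 + 4·8 = 54°C ✓; GC 8/19 = 42.1%, outside 42.8–55.0% ✗ — fails.
Candidate 3 (18 nt, A=5 T=6 G=1 C=6): length 18 ✓; 3' end CCC has 3 G/C ✓; Tm = 2·11 + 4·7 = 50°C ✓; GC 7/18 = 38.9%, outside 42.8–55.0% ✗ — fails.

Candidate 1 only.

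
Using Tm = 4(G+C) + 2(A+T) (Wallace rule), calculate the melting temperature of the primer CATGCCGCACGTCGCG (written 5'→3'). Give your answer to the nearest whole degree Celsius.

56°C

Base counts: A=2, T=2, G=5, C=7 (length 16).
Tm = 2·(2+2) + 4·(5+7) = 2·4 + 4·12 = 8 + 48 = 56°C.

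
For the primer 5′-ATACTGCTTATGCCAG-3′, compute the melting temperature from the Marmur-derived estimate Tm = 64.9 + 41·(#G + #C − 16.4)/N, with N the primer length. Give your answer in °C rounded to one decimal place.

Base counts: A=4, T=5, G=3, C=4; G+C = 7, N = 16.
Tm = 64.9 + 41·(7 − 16.4)/16 = 64.9 + -385.40/16 = 40.8°C.

40.8°C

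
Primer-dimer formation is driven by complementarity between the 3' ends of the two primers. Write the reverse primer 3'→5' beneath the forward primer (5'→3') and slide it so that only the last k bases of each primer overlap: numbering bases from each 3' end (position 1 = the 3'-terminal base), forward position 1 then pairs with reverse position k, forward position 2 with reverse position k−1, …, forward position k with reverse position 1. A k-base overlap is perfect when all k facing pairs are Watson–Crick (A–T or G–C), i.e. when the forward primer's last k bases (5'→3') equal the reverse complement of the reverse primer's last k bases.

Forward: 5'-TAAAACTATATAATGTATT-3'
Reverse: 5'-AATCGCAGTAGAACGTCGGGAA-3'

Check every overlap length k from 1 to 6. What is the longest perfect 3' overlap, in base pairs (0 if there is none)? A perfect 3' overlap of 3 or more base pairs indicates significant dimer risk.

Longest perfect overlap: 2 complementary base pairs; below the dimer-risk threshold (threshold 3).

Last 6 bases (5'→3') — forward …TGTATT, reverse …CGGGAA.
Reverse complement of the reverse primer's last 6 bases: TTCCCG; its first k bases are the reverse complement of the reverse primer's last k bases, so a perfect k-base overlap needs the forward primer's last k bases to equal them.
Comparing (forward last k vs required): k=1: T vs T ✓; k=2: TT vs TT ✓; k=3: ATT vs TTC ✗; k=4: TATT vs TTCC ✗; k=5: GTATT vs TTCCC ✗; k=6: TGTATT vs TTCCCG ✗.
Perfect overlaps at k = 1, 2; the largest is 2.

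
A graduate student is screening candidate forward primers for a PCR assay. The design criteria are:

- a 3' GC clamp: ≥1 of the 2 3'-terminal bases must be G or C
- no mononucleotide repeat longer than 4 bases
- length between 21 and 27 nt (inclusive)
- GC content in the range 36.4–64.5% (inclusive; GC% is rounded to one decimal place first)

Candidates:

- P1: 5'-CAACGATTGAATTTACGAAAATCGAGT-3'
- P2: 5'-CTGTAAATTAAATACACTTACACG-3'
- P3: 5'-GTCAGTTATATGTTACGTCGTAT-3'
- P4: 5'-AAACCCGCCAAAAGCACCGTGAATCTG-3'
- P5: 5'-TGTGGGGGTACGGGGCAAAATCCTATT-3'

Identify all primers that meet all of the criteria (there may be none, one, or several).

P4 only.

P1 (27 nt, A=11 T=7 G=5 C=4): 3' end GT has 1 G/C ✓; longest run = 4 ✓; length 27 ✓; GC 9/27 = 33.3%, outside 36.4–64.5% ✗ — fails.
P2 (24 nt, A=10 T=7 G=2 C=5): 3' end CG has 2 G/C ✓; longest run = 3 ✓; length 24 ✓; GC 7/24 = 29.2%, outside 36.4–64.5% ✗ — fails.
P3 (23 nt, A=5 T=10 G=5 C=3): 3' end AT has 0 G/C, need ≥1 ✗; longest run = 2 ✓; length 23 ✓; GC 8/23 = 34.8%, outside 36.4–64.5% ✗ — fails.
P4 (27 nt, A=10 T=3 G=5 C=9): 3' end TG has 1 G/C ✓; longest run = 4 ✓; length 27 ✓; GC 14/27 = 51.9% ✓ — passes.
P5 (27 nt, A=6 T=7 G=10 C=4): 3' end TT has 0 G/C, need ≥1 ✗; longest run = 5, exceeds 4 ✗; length 27 ✓; GC 14/27 = 51.9% ✓ — fails.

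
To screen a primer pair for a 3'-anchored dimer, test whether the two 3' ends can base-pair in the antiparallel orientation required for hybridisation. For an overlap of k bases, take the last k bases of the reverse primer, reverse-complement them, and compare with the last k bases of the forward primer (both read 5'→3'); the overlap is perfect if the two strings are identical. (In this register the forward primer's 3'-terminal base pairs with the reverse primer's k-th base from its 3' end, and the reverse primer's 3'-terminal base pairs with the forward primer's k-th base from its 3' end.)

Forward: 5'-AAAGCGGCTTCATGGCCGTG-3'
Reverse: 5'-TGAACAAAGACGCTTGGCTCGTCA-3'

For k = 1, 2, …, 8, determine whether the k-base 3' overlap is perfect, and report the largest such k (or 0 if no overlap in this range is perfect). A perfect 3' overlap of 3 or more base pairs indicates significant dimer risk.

Last 8 bases (5'→3') — forward …TGGCCGTG, reverse …GCTCGTCA.
Reverse complement of the reverse primer's last 8 bases: TGACGAGC; its first k bases are the reverse complement of the reverse primer's last k bases, so a perfect k-base overlap needs the forward primer's last k bases to equal them.
Comparing (forward last k vs required): k=1: G vs T ✗; k=2: TG vs TG ✓; k=3: GTG vs TGA ✗; k=4: CGTG vs TGAC ✗; k=5: CCGTG vs TGACG ✗; k=6: GCCGTG vs TGACGA ✗; k=7: GGCCGTG vs TGACGAG ✗; k=8: TGGCCGTG vs TGACGAGC ✗.
Only k = 2 is perfect, so the longest perfect 3' overlap is 2.

Longest perfect overlap: 2 complementary base pairs; below the dimer-risk threshold (threshold 3).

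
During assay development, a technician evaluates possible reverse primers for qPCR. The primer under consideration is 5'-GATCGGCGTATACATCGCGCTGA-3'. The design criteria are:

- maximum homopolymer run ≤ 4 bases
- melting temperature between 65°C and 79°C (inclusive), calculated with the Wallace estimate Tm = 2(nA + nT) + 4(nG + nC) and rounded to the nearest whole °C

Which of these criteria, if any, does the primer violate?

Base counts: A=5, T=5, G=7, C=6 (length 23).
homopolymer run: longest run = 2 ✓
Tm: Tm = 2·10 + 4·13 = 72°C ✓

Meets all criteria.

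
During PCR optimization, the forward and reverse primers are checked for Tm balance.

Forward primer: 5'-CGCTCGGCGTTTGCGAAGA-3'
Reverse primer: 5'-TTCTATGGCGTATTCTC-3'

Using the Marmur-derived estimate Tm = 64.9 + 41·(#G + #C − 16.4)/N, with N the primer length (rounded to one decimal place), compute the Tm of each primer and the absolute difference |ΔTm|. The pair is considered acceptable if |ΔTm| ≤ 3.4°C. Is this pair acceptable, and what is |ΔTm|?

Forward: G+C = 12, N = 19 → Tm = 64.9 + 41·(12 − 16.4)/19 = 55.4°C.
Reverse: G+C = 7, N = 17 → Tm = 64.9 + 41·(7 − 16.4)/17 = 42.2°C.
|ΔTm| = |55.4 − 42.2| = 13.2°C, > 3.4°C.

|ΔTm| = 13.2°C; the pair is not acceptable.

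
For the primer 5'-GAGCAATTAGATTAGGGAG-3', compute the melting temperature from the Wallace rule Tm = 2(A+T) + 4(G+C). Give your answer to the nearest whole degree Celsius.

54°C

Base counts: A=7, T=4, G=7, C=1 (length 19).
Tm = 2·(7+4) + 4·(7+1) = 2·11 + 4·8 = 22 + 32 = 54°C.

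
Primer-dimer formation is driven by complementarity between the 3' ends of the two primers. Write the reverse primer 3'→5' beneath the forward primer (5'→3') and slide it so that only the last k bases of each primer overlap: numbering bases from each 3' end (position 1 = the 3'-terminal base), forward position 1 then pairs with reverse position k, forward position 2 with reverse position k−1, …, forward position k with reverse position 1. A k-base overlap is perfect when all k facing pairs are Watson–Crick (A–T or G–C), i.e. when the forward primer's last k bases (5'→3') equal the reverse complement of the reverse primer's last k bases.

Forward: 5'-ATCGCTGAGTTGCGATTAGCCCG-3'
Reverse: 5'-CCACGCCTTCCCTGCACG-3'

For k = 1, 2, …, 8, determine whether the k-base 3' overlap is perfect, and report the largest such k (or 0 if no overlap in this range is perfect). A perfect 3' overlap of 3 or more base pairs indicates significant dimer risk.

Longest perfect overlap: 2 complementary base pairs; below the dimer-risk threshold (threshold 3).

Last 8 bases (5'→3') — forward …TTAGCCCG, reverse …CCTGCACG.
Reverse complement of the reverse primer's last 8 bases: CGTGCAGG; its first k bases are the reverse complement of the reverse primer's last k bases, so a perfect k-base overlap needs the forward primer's last k bases to equal them.
Comparing (forward last k vs required): k=1: G vs C ✗; k=2: CG vs CG ✓; k=3: CCG vs CGT ✗; k=4: CCCG vs CGTG ✗; k=5: GCCCG vs CGTGC ✗; k=6: AGCCCG vs CGTGCA ✗; k=7: TAGCCCG vs CGTGCAG ✗; k=8: TTAGCCCG vs CGTGCAGG ✗.
Only k = 2 is perfect, so the longest perfect 3' overlap is 2.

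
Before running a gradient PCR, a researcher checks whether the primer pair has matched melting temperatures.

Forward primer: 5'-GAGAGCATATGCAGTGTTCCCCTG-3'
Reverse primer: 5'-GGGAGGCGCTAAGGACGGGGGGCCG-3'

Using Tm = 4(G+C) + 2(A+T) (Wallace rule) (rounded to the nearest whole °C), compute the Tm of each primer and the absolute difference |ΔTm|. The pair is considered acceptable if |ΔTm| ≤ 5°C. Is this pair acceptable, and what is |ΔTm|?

Forward: A=5 T=6 G=7 C=6 → Tm = 2·11 + 4·13 = 74°C.
Reverse: A=4 T=1 G=15 C=5 → Tm = 2·5 + 4·20 = 90°C.
|ΔTm| = |74 − 90| = 16°C, > 5°C.

|ΔTm| = 16°C; the pair is not acceptable.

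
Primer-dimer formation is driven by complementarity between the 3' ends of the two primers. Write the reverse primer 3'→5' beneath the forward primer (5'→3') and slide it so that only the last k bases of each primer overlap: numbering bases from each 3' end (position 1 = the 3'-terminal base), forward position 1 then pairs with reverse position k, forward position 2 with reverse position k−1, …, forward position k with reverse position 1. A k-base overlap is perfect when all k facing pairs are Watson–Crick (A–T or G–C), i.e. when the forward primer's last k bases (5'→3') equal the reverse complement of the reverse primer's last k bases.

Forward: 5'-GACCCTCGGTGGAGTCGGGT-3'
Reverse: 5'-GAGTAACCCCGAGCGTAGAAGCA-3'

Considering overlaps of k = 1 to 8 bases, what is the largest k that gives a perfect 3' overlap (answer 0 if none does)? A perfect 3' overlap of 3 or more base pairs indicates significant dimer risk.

Last 8 bases (5'→3') — forward …AGTCGGGT, reverse …TAGAAGCA.
Reverse complement of the reverse primer's last 8 bases: TGCTTCTA; its first k bases are the reverse complement of the reverse primer's last k bases, so a perfect k-base overlap needs the forward primer's last k bases to equal them.
Comparing (forward last k vs required): k=1: T vs T ✓; k=2: GT vs TG ✗; k=3: GGT vs TGC ✗; k=4: GGGT vs TGCT ✗; k=5: CGGGT vs TGCTT ✗; k=6: TCGGGT vs TGCTTC ✗; k=7: GTCGGGT vs TGCTTCT ✗; k=8: AGTCGGGT vs TGCTTCTA ✗.
Only k = 1 is perfect, so the longest perfect 3' overlap is 1.

Longest perfect overlap: 1 complementary base pair; below the dimer-risk threshold (threshold 3).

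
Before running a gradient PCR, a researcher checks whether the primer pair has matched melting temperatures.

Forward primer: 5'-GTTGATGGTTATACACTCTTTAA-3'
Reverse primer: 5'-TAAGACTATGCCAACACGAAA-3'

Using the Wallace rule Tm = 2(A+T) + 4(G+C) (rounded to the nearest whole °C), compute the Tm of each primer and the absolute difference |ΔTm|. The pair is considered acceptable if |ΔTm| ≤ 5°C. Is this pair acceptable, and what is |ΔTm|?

Forward: A=6 T=10 G=4 C=3 → Tm = 2·16 + 4·7 = 60°C.
Reverse: A=10 T=3 G=3 C=5 → Tm = 2·13 + 4·8 = 58°C.
|ΔTm| = |60 − 58| = 2°C, ≤ 5°C.

|ΔTm| = 2°C; the pair is acceptable.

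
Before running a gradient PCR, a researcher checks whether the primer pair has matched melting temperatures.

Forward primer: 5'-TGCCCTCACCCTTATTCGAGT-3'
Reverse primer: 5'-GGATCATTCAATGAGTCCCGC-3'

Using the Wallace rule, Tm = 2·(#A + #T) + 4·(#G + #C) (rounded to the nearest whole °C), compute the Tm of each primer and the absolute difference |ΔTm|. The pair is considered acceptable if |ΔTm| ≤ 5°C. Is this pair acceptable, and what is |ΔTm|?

Forward: A=3 T=7 G=3 C=8 → Tm = 2·10 + 4·11 = 64°C.
Reverse: A=5 T=5 G=5 C=6 → Tm = 2·10 + 4·11 = 64°C.
|ΔTm| = |64 − 64| = 0°C, ≤ 5°C.

|ΔTm| = 0°C; the pair is acceptable.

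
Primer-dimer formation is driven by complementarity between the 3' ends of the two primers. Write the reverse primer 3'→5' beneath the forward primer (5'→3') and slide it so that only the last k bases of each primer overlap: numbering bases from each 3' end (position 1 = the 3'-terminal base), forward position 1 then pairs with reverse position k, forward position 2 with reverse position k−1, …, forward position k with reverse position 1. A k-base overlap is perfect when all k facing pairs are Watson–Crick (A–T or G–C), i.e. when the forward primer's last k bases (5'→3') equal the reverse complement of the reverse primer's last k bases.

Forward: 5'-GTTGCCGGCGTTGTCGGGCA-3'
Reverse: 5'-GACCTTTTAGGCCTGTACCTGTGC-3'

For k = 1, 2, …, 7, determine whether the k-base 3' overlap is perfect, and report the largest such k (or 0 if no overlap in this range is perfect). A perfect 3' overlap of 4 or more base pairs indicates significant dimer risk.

Longest perfect overlap: 3 complementary base pairs; below the dimer-risk threshold (threshold 4).

Last 7 bases (5'→3') — forward …TCGGGCA, reverse …CCTGTGC.
Reverse complement of the reverse primer's last 7 bases: GCACAGG; its first k bases are the reverse complement of the reverse primer's last k bases, so a perfect k-base overlap needs the forward primer's last k bases to equal them.
Comparing (forward last k vs required): k=1: A vs G ✗; k=2: CA vs GC ✗; k=3: GCA vs GCA ✓; k=4: GGCA vs GCAC ✗; k=5: GGGCA vs GCACA ✗; k=6: CGGGCA vs GCACAG ✗; k=7: TCGGGCA vs GCACAGG ✗.
Only k = 3 is perfect, so the longest perfect 3' overlap is 3.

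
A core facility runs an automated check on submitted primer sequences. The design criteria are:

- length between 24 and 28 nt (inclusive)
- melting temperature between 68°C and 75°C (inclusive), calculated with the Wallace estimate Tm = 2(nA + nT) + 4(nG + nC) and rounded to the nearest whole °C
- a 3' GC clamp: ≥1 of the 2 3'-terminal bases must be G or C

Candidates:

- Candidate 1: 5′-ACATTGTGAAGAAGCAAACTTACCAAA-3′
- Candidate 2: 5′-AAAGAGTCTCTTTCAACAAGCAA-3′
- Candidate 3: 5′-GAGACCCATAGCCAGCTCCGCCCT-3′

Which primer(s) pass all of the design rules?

Candidate 1 (27 nt, A=13 T=5 G=4 C=5): length 27 ✓; Tm = 2·18 + 4·9 = 72°C ✓; 3' end AA has 0 G/C, need ≥1 ✗ — fails.
Candidate 2 (23 nt, A=10 T=5 G=3 C=5): length 23, outside 24–28 ✗; Tm = 2·15 + 4·8 = 62°C, outside 68–75°C ✗; 3' end AA has 0 G/C, need ≥1 ✗ — fails.
Candidate 3 (24 nt, A=5 T=3 G=5 C=11): length 24 ✓; Tm = 2·8 + 4·16 = 80°C, outside 68–75°C ✗; 3' end CT has 1 G/C ✓ — fails.

None of the candidates satisfy all criteria.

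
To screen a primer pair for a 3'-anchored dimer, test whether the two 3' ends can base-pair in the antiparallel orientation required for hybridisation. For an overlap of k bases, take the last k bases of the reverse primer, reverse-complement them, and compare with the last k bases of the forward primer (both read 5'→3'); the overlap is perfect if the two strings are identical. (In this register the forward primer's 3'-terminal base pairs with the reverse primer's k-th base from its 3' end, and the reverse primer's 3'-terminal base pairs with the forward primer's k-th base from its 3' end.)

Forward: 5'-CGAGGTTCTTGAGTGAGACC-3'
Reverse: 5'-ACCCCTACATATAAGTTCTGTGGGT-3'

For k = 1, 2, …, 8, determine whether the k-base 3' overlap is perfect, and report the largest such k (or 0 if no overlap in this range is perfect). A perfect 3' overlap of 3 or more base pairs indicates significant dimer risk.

Last 8 bases (5'→3') — forward …GTGAGACC, reverse …CTGTGGGT.
Reverse complement of the reverse primer's last 8 bases: ACCCACAG; its first k bases are the reverse complement of the reverse primer's last k bases, so a perfect k-base overlap needs the forward primer's last k bases to equal them.
Comparing (forward last k vs required): k=1: C vs A ✗; k=2: CC vs AC ✗; k=3: ACC vs ACC ✓; k=4: GACC vs ACCC ✗; k=5: AGACC vs ACCCA ✗; k=6: GAGACC vs ACCCAC ✗; k=7: TGAGACC vs ACCCACA ✗; k=8: GTGAGACC vs ACCCACAG ✗.
Only k = 3 is perfect, so the longest perfect 3' overlap is 3.

Longest perfect overlap: 3 complementary base pairs; significant dimer risk (threshold 3).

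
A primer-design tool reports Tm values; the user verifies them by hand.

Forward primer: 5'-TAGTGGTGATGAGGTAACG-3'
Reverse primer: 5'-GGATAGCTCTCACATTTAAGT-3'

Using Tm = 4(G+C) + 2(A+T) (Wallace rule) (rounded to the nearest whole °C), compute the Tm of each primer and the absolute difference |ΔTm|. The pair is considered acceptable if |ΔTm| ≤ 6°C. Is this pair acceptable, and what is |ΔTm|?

|ΔTm| = 2°C; the pair is acceptable.

Forward: A=5 T=5 G=8 C=1 → Tm = 2·10 + 4·9 = 56°C.
Reverse: A=6 T=7 G=4 C=4 → Tm = 2·13 + 4·8 = 58°C.
|ΔTm| = |56 − 58| = 2°C, ≤ 6°C.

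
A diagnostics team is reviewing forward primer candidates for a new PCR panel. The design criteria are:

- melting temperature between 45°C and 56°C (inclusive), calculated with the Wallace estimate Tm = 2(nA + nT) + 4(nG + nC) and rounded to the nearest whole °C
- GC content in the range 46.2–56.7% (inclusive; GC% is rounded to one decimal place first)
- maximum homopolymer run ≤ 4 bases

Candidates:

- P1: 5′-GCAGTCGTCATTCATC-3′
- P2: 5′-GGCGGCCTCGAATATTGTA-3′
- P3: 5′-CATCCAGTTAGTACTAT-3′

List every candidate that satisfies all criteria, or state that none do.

P1 (16 nt, A=3 T=5 G=3 C=5): Tm = 2·8 + 4·8 = 48°C ✓; GC 8/16 = 50.0% ✓; longest run = 2 ✓ — passes.
P2 (19 nt, A=4 T=5 G=6 C=4): Tm = 2·9 + 4·10 = 58°C, outside 45–56°C ✗; GC 10/19 = 52.6% ✓; longest run = 2 ✓ — fails.
P3 (17 nt, A=5 T=6 G=2 C=4): Tm = 2·11 + 4·6 = 46°C ✓; GC 6/17 = 35.3%, outside 46.2–56.7% ✗; longest run = 2 ✓ — fails.

P1 only.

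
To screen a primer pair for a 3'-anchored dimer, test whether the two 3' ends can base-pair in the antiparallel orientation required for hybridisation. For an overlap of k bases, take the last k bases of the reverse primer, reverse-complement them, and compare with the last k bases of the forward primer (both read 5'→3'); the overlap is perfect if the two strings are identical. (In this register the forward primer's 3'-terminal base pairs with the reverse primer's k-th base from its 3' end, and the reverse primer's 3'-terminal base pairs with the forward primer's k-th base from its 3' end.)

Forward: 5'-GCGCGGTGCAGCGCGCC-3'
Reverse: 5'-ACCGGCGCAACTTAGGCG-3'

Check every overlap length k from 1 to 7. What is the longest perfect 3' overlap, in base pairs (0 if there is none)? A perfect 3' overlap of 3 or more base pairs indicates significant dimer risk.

Last 7 bases (5'→3') — forward …GCGCGCC, reverse …TTAGGCG.
Reverse complement of the reverse primer's last 7 bases: CGCCTAA; its first k bases are the reverse complement of the reverse primer's last k bases, so a perfect k-base overlap needs the forward primer's last k bases to equal them.
Comparing (forward last k vs required): k=1: C vs C ✓; k=2: CC vs CG ✗; k=3: GCC vs CGC ✗; k=4: CGCC vs CGCC ✓; k=5: GCGCC vs CGCCT ✗; k=6: CGCGCC vs CGCCTA ✗; k=7: GCGCGCC vs CGCCTAA ✗.
Perfect overlaps at k = 1, 4; the largest is 4.

Longest perfect overlap: 4 complementary base pairs; significant dimer risk (threshold 3).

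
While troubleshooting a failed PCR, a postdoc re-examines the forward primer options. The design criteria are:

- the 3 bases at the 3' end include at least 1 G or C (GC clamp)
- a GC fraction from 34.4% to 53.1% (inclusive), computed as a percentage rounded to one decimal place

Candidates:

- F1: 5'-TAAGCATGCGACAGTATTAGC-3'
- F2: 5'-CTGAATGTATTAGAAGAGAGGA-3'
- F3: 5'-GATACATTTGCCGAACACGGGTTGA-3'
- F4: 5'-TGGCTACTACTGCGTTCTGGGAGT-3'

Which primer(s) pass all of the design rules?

F1, F2 and F3.

F1 (21 nt, A=7 T=5 G=5 C=4): 3' end AGC has 2 G/C ✓; GC 9/21 = 42.9% ✓ — passes.
F2 (22 nt, A=9 T=5 G=7 C=1): 3' end GGA has 2 G/C ✓; GC 8/22 = 36.4% ✓ — passes.
F3 (25 nt, A=7 T=6 G=7 C=5): 3' end TGA has 1 G/C ✓; GC 12/25 = 48.0% ✓ — passes.
F4 (24 nt, A=3 T=8 G=8 C=5): 3' end AGT has 1 G/C ✓; GC 13/24 = 54.2%, outside 34.4–53.1% ✗ — fails.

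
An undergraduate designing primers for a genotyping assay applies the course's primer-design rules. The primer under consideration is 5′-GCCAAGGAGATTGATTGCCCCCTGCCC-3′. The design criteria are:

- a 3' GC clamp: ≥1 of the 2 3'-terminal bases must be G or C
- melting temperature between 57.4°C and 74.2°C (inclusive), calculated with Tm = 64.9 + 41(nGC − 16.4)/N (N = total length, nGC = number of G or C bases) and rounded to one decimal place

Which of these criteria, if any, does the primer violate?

Base counts: A=5, T=5, G=7, C=10 (length 27).
GC clamp: 3' end CC has 2 G/C ✓
Tm: Tm = 64.9 + 41·(17 − 16.4)/27 = 65.8°C ✓

Meets all criteria.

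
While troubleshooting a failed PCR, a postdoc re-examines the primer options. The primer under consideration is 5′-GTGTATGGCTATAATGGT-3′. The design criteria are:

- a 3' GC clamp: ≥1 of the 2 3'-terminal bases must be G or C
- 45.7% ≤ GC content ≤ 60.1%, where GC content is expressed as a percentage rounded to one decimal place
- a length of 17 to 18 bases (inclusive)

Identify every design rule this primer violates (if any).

Base counts: A=4, T=7, G=6, C=1 (length 18).
GC clamp: 3' end GT has 1 G/C ✓
GC content: GC 7/18 = 38.9%, outside 45.7–60.1% ✗
length: length 18 ✓

Fails: GC content.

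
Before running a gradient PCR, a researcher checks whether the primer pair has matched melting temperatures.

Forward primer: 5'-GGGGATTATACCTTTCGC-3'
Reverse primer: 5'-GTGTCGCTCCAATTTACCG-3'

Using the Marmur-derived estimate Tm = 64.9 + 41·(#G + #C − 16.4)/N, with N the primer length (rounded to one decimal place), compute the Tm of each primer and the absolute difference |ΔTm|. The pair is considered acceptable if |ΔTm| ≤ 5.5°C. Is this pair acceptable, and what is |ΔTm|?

Forward: G+C = 9, N = 18 → Tm = 64.9 + 41·(9 − 16.4)/18 = 48.0°C.
Reverse: G+C = 10, N = 19 → Tm = 64.9 + 41·(10 − 16.4)/19 = 51.1°C.
|ΔTm| = |48.0 − 51.1| = 3.1°C, ≤ 5.5°C.

|ΔTm| = 3.1°C; the pair is acceptable.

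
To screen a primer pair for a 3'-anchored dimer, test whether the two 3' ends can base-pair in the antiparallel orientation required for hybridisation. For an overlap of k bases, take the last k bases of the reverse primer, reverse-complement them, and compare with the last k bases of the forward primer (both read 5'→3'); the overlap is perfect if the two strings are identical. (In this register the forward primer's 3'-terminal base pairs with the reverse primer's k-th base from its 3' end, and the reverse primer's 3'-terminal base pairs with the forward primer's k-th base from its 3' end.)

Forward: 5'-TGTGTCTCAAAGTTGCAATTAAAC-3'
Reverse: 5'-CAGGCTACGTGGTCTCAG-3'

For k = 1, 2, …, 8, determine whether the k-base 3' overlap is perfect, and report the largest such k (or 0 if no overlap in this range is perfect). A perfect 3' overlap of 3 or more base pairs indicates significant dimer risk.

Last 8 bases (5'→3') — forward …AATTAAAC, reverse …GGTCTCAG.
Reverse complement of the reverse primer's last 8 bases: CTGAGACC; its first k bases are the reverse complement of the reverse primer's last k bases, so a perfect k-base overlap needs the forward primer's last k bases to equal them.
Comparing (forward last k vs required): k=1: C vs C ✓; k=2: AC vs CT ✗; k=3: AAC vs CTG ✗; k=4: AAAC vs CTGA ✗; k=5: TAAAC vs CTGAG ✗; k=6: TTAAAC vs CTGAGA ✗; k=7: ATTAAAC vs CTGAGAC ✗; k=8: AATTAAAC vs CTGAGACC ✗.
Only k = 1 is perfect, so the longest perfect 3' overlap is 1.

Longest perfect overlap: 1 complementary base pair; below the dimer-risk threshold (threshold 3).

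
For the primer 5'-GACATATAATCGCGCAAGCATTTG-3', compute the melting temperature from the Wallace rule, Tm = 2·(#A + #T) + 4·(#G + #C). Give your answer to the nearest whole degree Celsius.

68°C

Base counts: A=8, T=6, G=5, C=5 (length 24).
Tm = 2·(8+6) + 4·(5+5) = 2·14 + 4·10 = 28 + 40 = 68°C.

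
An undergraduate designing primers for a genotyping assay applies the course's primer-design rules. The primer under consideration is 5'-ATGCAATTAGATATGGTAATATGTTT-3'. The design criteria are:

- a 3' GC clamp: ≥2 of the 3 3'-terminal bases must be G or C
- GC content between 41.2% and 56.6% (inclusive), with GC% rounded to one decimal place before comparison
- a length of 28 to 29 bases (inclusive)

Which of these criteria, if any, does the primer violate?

Fails: GC clamp, GC content, length.

Base counts: A=9, T=11, G=5, C=1 (length 26).
GC clamp: 3' end TTT has 0 G/C, need ≥2 ✗
GC content: GC 6/26 = 23.1%, outside 41.2–56.6% ✗
length: length 26, outside 28–29 ✗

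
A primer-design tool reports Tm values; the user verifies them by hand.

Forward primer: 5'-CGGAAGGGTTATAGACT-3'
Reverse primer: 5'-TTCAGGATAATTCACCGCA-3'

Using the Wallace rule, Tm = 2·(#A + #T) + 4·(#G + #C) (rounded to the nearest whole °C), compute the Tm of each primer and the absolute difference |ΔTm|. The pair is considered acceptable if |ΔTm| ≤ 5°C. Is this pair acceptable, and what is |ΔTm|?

|ΔTm| = 4°C; the pair is acceptable.

Forward: A=5 T=4 G=6 C=2 → Tm = 2·9 + 4·8 = 50°C.
Reverse: A=6 T=5 G=3 C=5 → Tm = 2·11 + 4·8 = 54°C.
|ΔTm| = |50 − 54| = 4°C, ≤ 5°C.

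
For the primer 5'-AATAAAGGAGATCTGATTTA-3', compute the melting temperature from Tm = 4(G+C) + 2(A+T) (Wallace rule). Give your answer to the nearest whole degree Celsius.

Base counts: A=9, T=6, G=4, C=1 (length 20).
Tm = 2·(9+6) + 4·(4+1) = 2·15 + 4·5 = 30 + 20 = 50°C.

50°C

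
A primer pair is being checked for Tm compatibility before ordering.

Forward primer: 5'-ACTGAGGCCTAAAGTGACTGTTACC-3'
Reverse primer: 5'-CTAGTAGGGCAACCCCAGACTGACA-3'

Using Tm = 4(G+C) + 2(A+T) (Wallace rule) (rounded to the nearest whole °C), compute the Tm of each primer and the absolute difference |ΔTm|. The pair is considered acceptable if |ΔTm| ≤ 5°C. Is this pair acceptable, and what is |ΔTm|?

Forward: A=7 T=6 G=6 C=6 → Tm = 2·13 + 4·12 = 74°C.
Reverse: A=8 T=3 G=6 C=8 → Tm = 2·11 + 4·14 = 78°C.
|ΔTm| = |74 − 78| = 4°C, ≤ 5°C.

|ΔTm| = 4°C; the pair is acceptable.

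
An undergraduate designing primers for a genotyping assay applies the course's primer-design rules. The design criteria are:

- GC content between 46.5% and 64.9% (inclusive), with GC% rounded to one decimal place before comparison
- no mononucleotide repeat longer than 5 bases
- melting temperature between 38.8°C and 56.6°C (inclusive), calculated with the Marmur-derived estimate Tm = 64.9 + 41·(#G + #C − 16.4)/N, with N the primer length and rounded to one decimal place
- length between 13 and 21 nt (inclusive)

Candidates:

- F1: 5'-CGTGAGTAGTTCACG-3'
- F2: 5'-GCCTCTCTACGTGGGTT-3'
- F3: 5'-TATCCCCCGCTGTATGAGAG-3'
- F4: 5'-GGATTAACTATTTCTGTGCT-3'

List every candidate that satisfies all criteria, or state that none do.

F1 (15 nt, A=3 T=4 G=5 C=3): GC 8/15 = 53.3% ✓; longest run = 2 ✓; Tm = 64.9 + 41·(8 − 16.4)/15 = 41.9°C ✓; length 15 ✓ — passes.
F2 (17 nt, A=1 T=6 G=5 C=5): GC 10/17 = 58.8% ✓; longest run = 3 ✓; Tm = 64.9 + 41·(10 − 16.4)/17 = 49.5°C ✓; length 17 ✓ — passes.
F3 (20 nt, A=4 T=5 G=5 C=6): GC 11/20 = 55.0% ✓; longest run = 5 ✓; Tm = 64.9 + 41·(11 − 16.4)/20 = 53.8°C ✓; length 20 ✓ — passes.
F4 (20 nt, A=4 T=9 G=4 C=3): GC 7/20 = 35.0%, outside 46.5–64.9% ✗; longest run = 3 ✓; Tm = 64.9 + 41·(7 − 16.4)/20 = 45.6°C ✓; length 20 ✓ — fails.

F1, F2 and F3.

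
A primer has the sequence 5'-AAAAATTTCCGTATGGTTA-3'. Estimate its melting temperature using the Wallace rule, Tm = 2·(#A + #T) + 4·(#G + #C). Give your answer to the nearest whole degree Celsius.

48°C

Base counts: A=7, T=7, G=3, C=2 (length 19).
Tm = 2·(7+7) + 4·(3+2) = 2·14 + 4·5 = 28 + 20 = 48°C.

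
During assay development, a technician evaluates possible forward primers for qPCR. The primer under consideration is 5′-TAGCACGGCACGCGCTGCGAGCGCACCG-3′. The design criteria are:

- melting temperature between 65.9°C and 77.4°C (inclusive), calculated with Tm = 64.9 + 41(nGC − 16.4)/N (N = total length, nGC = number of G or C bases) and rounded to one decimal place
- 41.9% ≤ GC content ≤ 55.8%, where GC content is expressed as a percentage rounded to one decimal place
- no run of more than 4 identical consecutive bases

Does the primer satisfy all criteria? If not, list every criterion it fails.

Fails: GC content.

Base counts: A=5, T=2, G=10, C=11 (length 28).
Tm: Tm = 64.9 + 41·(21 − 16.4)/28 = 71.6°C ✓
GC content: GC 21/28 = 75.0%, outside 41.9–55.8% ✗
homopolymer run: longest run = 2 ✓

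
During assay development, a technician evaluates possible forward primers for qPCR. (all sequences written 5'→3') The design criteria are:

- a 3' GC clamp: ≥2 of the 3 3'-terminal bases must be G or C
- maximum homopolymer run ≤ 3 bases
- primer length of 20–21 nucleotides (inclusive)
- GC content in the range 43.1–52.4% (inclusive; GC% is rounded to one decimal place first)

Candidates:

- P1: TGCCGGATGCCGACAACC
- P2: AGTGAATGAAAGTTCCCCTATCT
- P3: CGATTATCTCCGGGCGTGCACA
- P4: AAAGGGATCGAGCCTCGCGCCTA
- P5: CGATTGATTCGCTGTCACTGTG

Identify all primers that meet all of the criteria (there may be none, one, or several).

P1 (18 nt, A=4 T=2 G=5 C=7): 3' end ACC has 2 G/C ✓; longest run = 2 ✓; length 18, outside 20–21 ✗; GC 12/18 = 66.7%, outside 43.1–52.4% ✗ — fails.
P2 (23 nt, A=7 T=7 G=4 C=5): 3' end TCT has 1 G/C, need ≥2 ✗; longest run = 4, exceeds 3 ✗; length 23, outside 20–21 ✗; GC 9/23 = 39.1%, outside 43.1–52.4% ✗ — fails.
P3 (22 nt, A=4 T=5 G=6 C=7): 3' end ACA has 1 G/C, need ≥2 ✗; longest run = 3 ✓; length 22, outside 20–21 ✗; GC 13/22 = 59.1%, outside 43.1–52.4% ✗ — fails.
P4 (23 nt, A=6 T=3 G=7 C=7): 3' end CTA has 1 G/C, need ≥2 ✗; longest run = 3 ✓; length 23, outside 20–21 ✗; GC 14/23 = 60.9%, outside 43.1–52.4% ✗ — fails.
P5 (22 nt, A=3 T=8 G=6 C=5): 3' end GTG has 2 G/C ✓; longest run = 2 ✓; length 22, outside 20–21 ✗; GC 11/22 = 50.0% ✓ — fails.

None of the candidates satisfy all criteria.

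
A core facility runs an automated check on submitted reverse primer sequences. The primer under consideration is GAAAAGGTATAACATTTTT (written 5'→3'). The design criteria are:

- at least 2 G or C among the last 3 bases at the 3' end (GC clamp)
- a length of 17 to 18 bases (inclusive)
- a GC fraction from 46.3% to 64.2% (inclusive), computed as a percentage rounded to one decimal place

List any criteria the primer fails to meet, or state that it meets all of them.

Base counts: A=8, T=7, G=3, C=1 (length 19).
GC clamp: 3' end TTT has 0 G/C, need ≥2 ✗
length: length 19, outside 17–18 ✗
GC content: GC 4/19 = 21.1%, outside 46.3–64.2% ✗

Fails: GC clamp, length, GC content.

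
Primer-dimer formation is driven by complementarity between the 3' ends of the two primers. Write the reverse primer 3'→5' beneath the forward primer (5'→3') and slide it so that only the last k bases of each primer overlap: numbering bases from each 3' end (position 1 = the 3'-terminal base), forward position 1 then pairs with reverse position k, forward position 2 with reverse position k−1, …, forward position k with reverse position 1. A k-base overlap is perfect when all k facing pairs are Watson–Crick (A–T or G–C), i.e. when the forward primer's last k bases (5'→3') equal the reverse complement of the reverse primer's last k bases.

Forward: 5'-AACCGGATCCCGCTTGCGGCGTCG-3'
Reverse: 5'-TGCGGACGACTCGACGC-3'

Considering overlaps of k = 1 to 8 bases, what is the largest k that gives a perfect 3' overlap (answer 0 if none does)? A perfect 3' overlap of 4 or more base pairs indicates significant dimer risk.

Longest perfect overlap: 6 complementary base pairs; significant dimer risk (threshold 4).

Last 8 bases (5'→3') — forward …CGGCGTCG, reverse …CTCGACGC.
Reverse complement of the reverse primer's last 8 bases: GCGTCGAG; its first k bases are the reverse complement of the reverse primer's last k bases, so a perfect k-base overlap needs the forward primer's last k bases to equal them.
Comparing (forward last k vs required): k=1: G vs G ✓; k=2: CG vs GC ✗; k=3: TCG vs GCG ✗; k=4: GTCG vs GCGT ✗; k=5: CGTCG vs GCGTC ✗; k=6: GCGTCG vs GCGTCG ✓; k=7: GGCGTCG vs GCGTCGA ✗; k=8: CGGCGTCG vs GCGTCGAG ✗.
Perfect overlaps at k = 1, 6; the largest is 6.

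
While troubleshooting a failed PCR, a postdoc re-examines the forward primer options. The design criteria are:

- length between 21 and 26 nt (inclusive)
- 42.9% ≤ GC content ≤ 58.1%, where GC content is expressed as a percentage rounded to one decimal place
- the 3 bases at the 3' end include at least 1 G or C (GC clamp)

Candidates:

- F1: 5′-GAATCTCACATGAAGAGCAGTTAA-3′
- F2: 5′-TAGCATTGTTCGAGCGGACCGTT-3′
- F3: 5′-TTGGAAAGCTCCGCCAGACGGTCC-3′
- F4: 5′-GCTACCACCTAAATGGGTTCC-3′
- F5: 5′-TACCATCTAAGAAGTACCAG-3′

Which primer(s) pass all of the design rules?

F2 and F4.

F1 (24 nt, A=10 T=5 G=5 C=4): length 24 ✓; GC 9/24 = 37.5%, outside 42.9–58.1% ✗; 3' end TAA has 0 G/C, need ≥1 ✗ — fails.
F2 (23 nt, A=4 T=7 G=7 C=5): length 23 ✓; GC 12/23 = 52.2% ✓; 3' end GTT has 1 G/C ✓ — passes.
F3 (24 nt, A=5 T=4 G=7 C=8): length 24 ✓; GC 15/24 = 62.5%, outside 42.9–58.1% ✗; 3' end TCC has 2 G/C ✓ — fails.
F4 (21 nt, A=5 T=5 G=4 C=7): length 21 ✓; GC 11/21 = 52.4% ✓; 3' end TCC has 2 G/C ✓ — passes.
F5 (20 nt, A=8 T=4 G=3 C=5): length 20, outside 21–26 ✗; GC 8/20 = 40.0%, outside 42.9–58.1% ✗; 3' end CAG has 2 G/C ✓ — fails.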